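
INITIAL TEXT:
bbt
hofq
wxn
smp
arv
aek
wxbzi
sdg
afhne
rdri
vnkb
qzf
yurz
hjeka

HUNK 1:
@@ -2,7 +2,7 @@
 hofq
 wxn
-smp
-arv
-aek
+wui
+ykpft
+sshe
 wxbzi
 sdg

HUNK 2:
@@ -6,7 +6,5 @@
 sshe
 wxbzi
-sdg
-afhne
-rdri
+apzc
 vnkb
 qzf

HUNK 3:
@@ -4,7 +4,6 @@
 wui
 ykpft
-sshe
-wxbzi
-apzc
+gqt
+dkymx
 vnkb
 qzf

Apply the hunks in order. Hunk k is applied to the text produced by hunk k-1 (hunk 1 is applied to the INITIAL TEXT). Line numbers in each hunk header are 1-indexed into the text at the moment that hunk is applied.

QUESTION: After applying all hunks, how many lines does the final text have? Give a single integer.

Answer: 11

Derivation:
Hunk 1: at line 2 remove [smp,arv,aek] add [wui,ykpft,sshe] -> 14 lines: bbt hofq wxn wui ykpft sshe wxbzi sdg afhne rdri vnkb qzf yurz hjeka
Hunk 2: at line 6 remove [sdg,afhne,rdri] add [apzc] -> 12 lines: bbt hofq wxn wui ykpft sshe wxbzi apzc vnkb qzf yurz hjeka
Hunk 3: at line 4 remove [sshe,wxbzi,apzc] add [gqt,dkymx] -> 11 lines: bbt hofq wxn wui ykpft gqt dkymx vnkb qzf yurz hjeka
Final line count: 11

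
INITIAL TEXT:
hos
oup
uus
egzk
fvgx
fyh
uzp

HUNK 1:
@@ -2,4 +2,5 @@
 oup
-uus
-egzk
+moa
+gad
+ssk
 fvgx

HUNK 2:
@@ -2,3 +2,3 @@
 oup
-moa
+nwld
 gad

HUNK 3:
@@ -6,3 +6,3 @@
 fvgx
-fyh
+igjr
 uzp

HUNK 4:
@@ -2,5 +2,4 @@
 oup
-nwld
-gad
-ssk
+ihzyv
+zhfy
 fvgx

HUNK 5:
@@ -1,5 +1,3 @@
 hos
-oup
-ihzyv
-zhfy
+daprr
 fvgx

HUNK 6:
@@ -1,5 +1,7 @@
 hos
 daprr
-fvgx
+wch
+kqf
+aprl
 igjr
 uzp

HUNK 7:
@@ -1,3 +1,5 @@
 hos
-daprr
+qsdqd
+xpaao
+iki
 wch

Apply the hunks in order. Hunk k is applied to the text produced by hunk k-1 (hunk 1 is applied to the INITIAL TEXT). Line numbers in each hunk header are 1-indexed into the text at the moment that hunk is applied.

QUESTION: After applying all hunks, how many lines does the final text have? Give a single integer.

Answer: 9

Derivation:
Hunk 1: at line 2 remove [uus,egzk] add [moa,gad,ssk] -> 8 lines: hos oup moa gad ssk fvgx fyh uzp
Hunk 2: at line 2 remove [moa] add [nwld] -> 8 lines: hos oup nwld gad ssk fvgx fyh uzp
Hunk 3: at line 6 remove [fyh] add [igjr] -> 8 lines: hos oup nwld gad ssk fvgx igjr uzp
Hunk 4: at line 2 remove [nwld,gad,ssk] add [ihzyv,zhfy] -> 7 lines: hos oup ihzyv zhfy fvgx igjr uzp
Hunk 5: at line 1 remove [oup,ihzyv,zhfy] add [daprr] -> 5 lines: hos daprr fvgx igjr uzp
Hunk 6: at line 1 remove [fvgx] add [wch,kqf,aprl] -> 7 lines: hos daprr wch kqf aprl igjr uzp
Hunk 7: at line 1 remove [daprr] add [qsdqd,xpaao,iki] -> 9 lines: hos qsdqd xpaao iki wch kqf aprl igjr uzp
Final line count: 9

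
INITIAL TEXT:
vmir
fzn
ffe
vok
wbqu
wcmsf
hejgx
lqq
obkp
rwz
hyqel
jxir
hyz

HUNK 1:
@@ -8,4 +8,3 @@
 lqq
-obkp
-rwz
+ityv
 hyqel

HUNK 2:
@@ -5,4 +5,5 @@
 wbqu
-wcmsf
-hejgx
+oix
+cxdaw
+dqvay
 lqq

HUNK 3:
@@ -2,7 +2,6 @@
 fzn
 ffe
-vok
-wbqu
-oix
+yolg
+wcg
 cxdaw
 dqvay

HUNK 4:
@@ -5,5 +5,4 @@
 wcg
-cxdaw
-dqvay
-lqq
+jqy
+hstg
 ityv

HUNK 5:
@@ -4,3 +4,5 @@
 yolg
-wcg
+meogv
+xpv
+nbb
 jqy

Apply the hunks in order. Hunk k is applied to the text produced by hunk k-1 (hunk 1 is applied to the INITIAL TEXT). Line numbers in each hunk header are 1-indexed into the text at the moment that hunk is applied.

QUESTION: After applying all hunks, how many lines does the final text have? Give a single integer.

Hunk 1: at line 8 remove [obkp,rwz] add [ityv] -> 12 lines: vmir fzn ffe vok wbqu wcmsf hejgx lqq ityv hyqel jxir hyz
Hunk 2: at line 5 remove [wcmsf,hejgx] add [oix,cxdaw,dqvay] -> 13 lines: vmir fzn ffe vok wbqu oix cxdaw dqvay lqq ityv hyqel jxir hyz
Hunk 3: at line 2 remove [vok,wbqu,oix] add [yolg,wcg] -> 12 lines: vmir fzn ffe yolg wcg cxdaw dqvay lqq ityv hyqel jxir hyz
Hunk 4: at line 5 remove [cxdaw,dqvay,lqq] add [jqy,hstg] -> 11 lines: vmir fzn ffe yolg wcg jqy hstg ityv hyqel jxir hyz
Hunk 5: at line 4 remove [wcg] add [meogv,xpv,nbb] -> 13 lines: vmir fzn ffe yolg meogv xpv nbb jqy hstg ityv hyqel jxir hyz
Final line count: 13

Answer: 13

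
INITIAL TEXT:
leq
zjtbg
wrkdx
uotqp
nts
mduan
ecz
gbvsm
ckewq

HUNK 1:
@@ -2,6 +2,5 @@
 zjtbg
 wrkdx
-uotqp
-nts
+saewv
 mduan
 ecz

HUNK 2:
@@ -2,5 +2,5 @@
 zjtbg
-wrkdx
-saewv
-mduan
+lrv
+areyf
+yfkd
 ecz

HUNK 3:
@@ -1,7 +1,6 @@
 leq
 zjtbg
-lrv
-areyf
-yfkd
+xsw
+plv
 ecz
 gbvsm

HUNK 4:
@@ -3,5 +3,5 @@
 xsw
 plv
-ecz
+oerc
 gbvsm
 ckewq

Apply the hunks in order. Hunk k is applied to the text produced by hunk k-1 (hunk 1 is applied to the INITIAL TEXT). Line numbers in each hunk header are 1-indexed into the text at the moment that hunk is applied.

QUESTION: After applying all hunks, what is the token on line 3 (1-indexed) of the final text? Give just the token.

Answer: xsw

Derivation:
Hunk 1: at line 2 remove [uotqp,nts] add [saewv] -> 8 lines: leq zjtbg wrkdx saewv mduan ecz gbvsm ckewq
Hunk 2: at line 2 remove [wrkdx,saewv,mduan] add [lrv,areyf,yfkd] -> 8 lines: leq zjtbg lrv areyf yfkd ecz gbvsm ckewq
Hunk 3: at line 1 remove [lrv,areyf,yfkd] add [xsw,plv] -> 7 lines: leq zjtbg xsw plv ecz gbvsm ckewq
Hunk 4: at line 3 remove [ecz] add [oerc] -> 7 lines: leq zjtbg xsw plv oerc gbvsm ckewq
Final line 3: xsw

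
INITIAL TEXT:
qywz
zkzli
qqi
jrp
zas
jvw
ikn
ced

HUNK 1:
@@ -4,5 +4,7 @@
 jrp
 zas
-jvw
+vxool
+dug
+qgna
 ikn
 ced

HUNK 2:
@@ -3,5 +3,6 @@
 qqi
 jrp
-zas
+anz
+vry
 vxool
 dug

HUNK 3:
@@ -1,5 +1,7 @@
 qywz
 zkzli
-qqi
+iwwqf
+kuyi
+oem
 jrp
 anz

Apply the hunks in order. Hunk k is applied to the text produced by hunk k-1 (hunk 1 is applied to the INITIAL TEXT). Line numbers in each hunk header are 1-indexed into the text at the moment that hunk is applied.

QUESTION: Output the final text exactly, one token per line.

Answer: qywz
zkzli
iwwqf
kuyi
oem
jrp
anz
vry
vxool
dug
qgna
ikn
ced

Derivation:
Hunk 1: at line 4 remove [jvw] add [vxool,dug,qgna] -> 10 lines: qywz zkzli qqi jrp zas vxool dug qgna ikn ced
Hunk 2: at line 3 remove [zas] add [anz,vry] -> 11 lines: qywz zkzli qqi jrp anz vry vxool dug qgna ikn ced
Hunk 3: at line 1 remove [qqi] add [iwwqf,kuyi,oem] -> 13 lines: qywz zkzli iwwqf kuyi oem jrp anz vry vxool dug qgna ikn ced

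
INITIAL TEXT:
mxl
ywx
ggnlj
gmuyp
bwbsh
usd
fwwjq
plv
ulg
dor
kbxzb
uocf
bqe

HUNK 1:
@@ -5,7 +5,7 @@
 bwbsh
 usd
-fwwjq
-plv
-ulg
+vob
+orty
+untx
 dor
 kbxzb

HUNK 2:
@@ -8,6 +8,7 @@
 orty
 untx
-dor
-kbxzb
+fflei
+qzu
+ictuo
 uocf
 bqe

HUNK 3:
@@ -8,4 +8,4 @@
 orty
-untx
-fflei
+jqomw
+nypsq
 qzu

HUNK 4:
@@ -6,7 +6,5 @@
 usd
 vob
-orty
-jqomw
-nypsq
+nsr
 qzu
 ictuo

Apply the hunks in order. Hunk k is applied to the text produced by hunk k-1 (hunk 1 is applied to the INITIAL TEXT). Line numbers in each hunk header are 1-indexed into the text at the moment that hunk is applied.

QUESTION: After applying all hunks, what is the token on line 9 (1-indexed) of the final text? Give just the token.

Answer: qzu

Derivation:
Hunk 1: at line 5 remove [fwwjq,plv,ulg] add [vob,orty,untx] -> 13 lines: mxl ywx ggnlj gmuyp bwbsh usd vob orty untx dor kbxzb uocf bqe
Hunk 2: at line 8 remove [dor,kbxzb] add [fflei,qzu,ictuo] -> 14 lines: mxl ywx ggnlj gmuyp bwbsh usd vob orty untx fflei qzu ictuo uocf bqe
Hunk 3: at line 8 remove [untx,fflei] add [jqomw,nypsq] -> 14 lines: mxl ywx ggnlj gmuyp bwbsh usd vob orty jqomw nypsq qzu ictuo uocf bqe
Hunk 4: at line 6 remove [orty,jqomw,nypsq] add [nsr] -> 12 lines: mxl ywx ggnlj gmuyp bwbsh usd vob nsr qzu ictuo uocf bqe
Final line 9: qzu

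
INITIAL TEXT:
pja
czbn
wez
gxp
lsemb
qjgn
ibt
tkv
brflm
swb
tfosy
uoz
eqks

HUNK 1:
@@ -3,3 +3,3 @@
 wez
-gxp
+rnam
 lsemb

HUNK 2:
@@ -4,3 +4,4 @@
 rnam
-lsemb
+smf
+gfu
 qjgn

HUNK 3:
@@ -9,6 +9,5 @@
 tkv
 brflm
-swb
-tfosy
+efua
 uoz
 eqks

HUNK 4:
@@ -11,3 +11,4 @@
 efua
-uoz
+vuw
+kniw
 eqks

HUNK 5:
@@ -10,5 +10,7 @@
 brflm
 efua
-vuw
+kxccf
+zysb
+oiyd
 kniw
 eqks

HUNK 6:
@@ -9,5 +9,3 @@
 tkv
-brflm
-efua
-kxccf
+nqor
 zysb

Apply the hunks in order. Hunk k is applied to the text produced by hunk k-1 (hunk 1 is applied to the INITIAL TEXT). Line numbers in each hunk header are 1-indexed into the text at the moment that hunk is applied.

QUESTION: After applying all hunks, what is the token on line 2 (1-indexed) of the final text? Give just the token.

Hunk 1: at line 3 remove [gxp] add [rnam] -> 13 lines: pja czbn wez rnam lsemb qjgn ibt tkv brflm swb tfosy uoz eqks
Hunk 2: at line 4 remove [lsemb] add [smf,gfu] -> 14 lines: pja czbn wez rnam smf gfu qjgn ibt tkv brflm swb tfosy uoz eqks
Hunk 3: at line 9 remove [swb,tfosy] add [efua] -> 13 lines: pja czbn wez rnam smf gfu qjgn ibt tkv brflm efua uoz eqks
Hunk 4: at line 11 remove [uoz] add [vuw,kniw] -> 14 lines: pja czbn wez rnam smf gfu qjgn ibt tkv brflm efua vuw kniw eqks
Hunk 5: at line 10 remove [vuw] add [kxccf,zysb,oiyd] -> 16 lines: pja czbn wez rnam smf gfu qjgn ibt tkv brflm efua kxccf zysb oiyd kniw eqks
Hunk 6: at line 9 remove [brflm,efua,kxccf] add [nqor] -> 14 lines: pja czbn wez rnam smf gfu qjgn ibt tkv nqor zysb oiyd kniw eqks
Final line 2: czbn

Answer: czbn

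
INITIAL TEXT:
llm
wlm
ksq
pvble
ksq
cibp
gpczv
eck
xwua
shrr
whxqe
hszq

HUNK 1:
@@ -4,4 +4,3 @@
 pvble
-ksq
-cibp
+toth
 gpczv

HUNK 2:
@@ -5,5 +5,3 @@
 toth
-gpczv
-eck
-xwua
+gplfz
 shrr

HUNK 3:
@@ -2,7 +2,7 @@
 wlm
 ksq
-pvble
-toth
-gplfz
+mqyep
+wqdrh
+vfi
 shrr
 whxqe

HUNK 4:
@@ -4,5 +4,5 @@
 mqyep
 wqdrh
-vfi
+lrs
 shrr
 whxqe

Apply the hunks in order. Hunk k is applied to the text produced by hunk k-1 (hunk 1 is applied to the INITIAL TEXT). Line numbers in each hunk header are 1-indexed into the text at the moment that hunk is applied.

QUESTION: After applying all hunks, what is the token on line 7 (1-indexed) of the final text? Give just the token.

Answer: shrr

Derivation:
Hunk 1: at line 4 remove [ksq,cibp] add [toth] -> 11 lines: llm wlm ksq pvble toth gpczv eck xwua shrr whxqe hszq
Hunk 2: at line 5 remove [gpczv,eck,xwua] add [gplfz] -> 9 lines: llm wlm ksq pvble toth gplfz shrr whxqe hszq
Hunk 3: at line 2 remove [pvble,toth,gplfz] add [mqyep,wqdrh,vfi] -> 9 lines: llm wlm ksq mqyep wqdrh vfi shrr whxqe hszq
Hunk 4: at line 4 remove [vfi] add [lrs] -> 9 lines: llm wlm ksq mqyep wqdrh lrs shrr whxqe hszq
Final line 7: shrr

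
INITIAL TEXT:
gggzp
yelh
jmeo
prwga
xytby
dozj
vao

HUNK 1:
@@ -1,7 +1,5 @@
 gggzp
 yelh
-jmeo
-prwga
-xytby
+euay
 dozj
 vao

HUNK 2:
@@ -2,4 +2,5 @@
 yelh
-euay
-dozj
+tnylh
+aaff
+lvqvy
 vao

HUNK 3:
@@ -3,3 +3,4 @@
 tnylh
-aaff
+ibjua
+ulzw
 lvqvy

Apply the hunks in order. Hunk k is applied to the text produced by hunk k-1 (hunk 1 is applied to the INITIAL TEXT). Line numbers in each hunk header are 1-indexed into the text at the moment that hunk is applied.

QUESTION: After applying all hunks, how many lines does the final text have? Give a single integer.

Hunk 1: at line 1 remove [jmeo,prwga,xytby] add [euay] -> 5 lines: gggzp yelh euay dozj vao
Hunk 2: at line 2 remove [euay,dozj] add [tnylh,aaff,lvqvy] -> 6 lines: gggzp yelh tnylh aaff lvqvy vao
Hunk 3: at line 3 remove [aaff] add [ibjua,ulzw] -> 7 lines: gggzp yelh tnylh ibjua ulzw lvqvy vao
Final line count: 7

Answer: 7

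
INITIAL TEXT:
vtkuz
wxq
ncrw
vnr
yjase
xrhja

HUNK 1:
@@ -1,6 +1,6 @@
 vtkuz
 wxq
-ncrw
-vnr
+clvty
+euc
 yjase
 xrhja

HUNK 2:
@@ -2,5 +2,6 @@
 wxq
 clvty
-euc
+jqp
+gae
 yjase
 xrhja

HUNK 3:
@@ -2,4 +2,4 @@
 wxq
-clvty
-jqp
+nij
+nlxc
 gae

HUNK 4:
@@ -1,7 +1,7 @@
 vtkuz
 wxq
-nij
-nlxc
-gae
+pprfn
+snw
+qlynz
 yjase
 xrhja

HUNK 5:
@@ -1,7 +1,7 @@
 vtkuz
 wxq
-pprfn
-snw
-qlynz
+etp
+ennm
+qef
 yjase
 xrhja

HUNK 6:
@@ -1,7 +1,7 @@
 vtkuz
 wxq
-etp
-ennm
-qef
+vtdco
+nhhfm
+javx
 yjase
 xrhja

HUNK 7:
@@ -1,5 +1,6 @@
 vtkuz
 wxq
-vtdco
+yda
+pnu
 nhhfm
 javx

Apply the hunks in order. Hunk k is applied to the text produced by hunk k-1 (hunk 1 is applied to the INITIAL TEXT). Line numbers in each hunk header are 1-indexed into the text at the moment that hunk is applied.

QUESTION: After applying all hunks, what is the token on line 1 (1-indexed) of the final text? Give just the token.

Answer: vtkuz

Derivation:
Hunk 1: at line 1 remove [ncrw,vnr] add [clvty,euc] -> 6 lines: vtkuz wxq clvty euc yjase xrhja
Hunk 2: at line 2 remove [euc] add [jqp,gae] -> 7 lines: vtkuz wxq clvty jqp gae yjase xrhja
Hunk 3: at line 2 remove [clvty,jqp] add [nij,nlxc] -> 7 lines: vtkuz wxq nij nlxc gae yjase xrhja
Hunk 4: at line 1 remove [nij,nlxc,gae] add [pprfn,snw,qlynz] -> 7 lines: vtkuz wxq pprfn snw qlynz yjase xrhja
Hunk 5: at line 1 remove [pprfn,snw,qlynz] add [etp,ennm,qef] -> 7 lines: vtkuz wxq etp ennm qef yjase xrhja
Hunk 6: at line 1 remove [etp,ennm,qef] add [vtdco,nhhfm,javx] -> 7 lines: vtkuz wxq vtdco nhhfm javx yjase xrhja
Hunk 7: at line 1 remove [vtdco] add [yda,pnu] -> 8 lines: vtkuz wxq yda pnu nhhfm javx yjase xrhja
Final line 1: vtkuz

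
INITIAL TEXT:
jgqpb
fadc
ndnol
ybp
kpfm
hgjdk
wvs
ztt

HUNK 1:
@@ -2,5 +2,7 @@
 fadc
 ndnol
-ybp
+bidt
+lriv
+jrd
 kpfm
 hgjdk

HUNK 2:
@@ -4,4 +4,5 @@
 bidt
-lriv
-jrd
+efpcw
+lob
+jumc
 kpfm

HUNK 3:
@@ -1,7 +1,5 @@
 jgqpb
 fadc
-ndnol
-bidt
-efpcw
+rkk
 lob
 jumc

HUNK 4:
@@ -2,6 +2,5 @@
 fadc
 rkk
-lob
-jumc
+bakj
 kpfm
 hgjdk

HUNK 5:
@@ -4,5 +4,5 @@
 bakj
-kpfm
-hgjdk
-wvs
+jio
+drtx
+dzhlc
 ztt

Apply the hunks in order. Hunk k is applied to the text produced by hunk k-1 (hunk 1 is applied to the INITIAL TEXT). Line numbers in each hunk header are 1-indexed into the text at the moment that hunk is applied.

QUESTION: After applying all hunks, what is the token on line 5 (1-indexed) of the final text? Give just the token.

Hunk 1: at line 2 remove [ybp] add [bidt,lriv,jrd] -> 10 lines: jgqpb fadc ndnol bidt lriv jrd kpfm hgjdk wvs ztt
Hunk 2: at line 4 remove [lriv,jrd] add [efpcw,lob,jumc] -> 11 lines: jgqpb fadc ndnol bidt efpcw lob jumc kpfm hgjdk wvs ztt
Hunk 3: at line 1 remove [ndnol,bidt,efpcw] add [rkk] -> 9 lines: jgqpb fadc rkk lob jumc kpfm hgjdk wvs ztt
Hunk 4: at line 2 remove [lob,jumc] add [bakj] -> 8 lines: jgqpb fadc rkk bakj kpfm hgjdk wvs ztt
Hunk 5: at line 4 remove [kpfm,hgjdk,wvs] add [jio,drtx,dzhlc] -> 8 lines: jgqpb fadc rkk bakj jio drtx dzhlc ztt
Final line 5: jio

Answer: jio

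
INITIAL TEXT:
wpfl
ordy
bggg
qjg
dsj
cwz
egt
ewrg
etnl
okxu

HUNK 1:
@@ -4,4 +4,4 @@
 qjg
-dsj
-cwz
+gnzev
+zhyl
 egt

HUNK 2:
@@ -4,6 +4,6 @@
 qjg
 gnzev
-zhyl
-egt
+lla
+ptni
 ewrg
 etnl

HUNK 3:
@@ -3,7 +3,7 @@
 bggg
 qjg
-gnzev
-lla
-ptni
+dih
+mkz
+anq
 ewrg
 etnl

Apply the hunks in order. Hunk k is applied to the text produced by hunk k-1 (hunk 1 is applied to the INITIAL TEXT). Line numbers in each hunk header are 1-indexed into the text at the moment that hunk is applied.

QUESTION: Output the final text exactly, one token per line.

Hunk 1: at line 4 remove [dsj,cwz] add [gnzev,zhyl] -> 10 lines: wpfl ordy bggg qjg gnzev zhyl egt ewrg etnl okxu
Hunk 2: at line 4 remove [zhyl,egt] add [lla,ptni] -> 10 lines: wpfl ordy bggg qjg gnzev lla ptni ewrg etnl okxu
Hunk 3: at line 3 remove [gnzev,lla,ptni] add [dih,mkz,anq] -> 10 lines: wpfl ordy bggg qjg dih mkz anq ewrg etnl okxu

Answer: wpfl
ordy
bggg
qjg
dih
mkz
anq
ewrg
etnl
okxu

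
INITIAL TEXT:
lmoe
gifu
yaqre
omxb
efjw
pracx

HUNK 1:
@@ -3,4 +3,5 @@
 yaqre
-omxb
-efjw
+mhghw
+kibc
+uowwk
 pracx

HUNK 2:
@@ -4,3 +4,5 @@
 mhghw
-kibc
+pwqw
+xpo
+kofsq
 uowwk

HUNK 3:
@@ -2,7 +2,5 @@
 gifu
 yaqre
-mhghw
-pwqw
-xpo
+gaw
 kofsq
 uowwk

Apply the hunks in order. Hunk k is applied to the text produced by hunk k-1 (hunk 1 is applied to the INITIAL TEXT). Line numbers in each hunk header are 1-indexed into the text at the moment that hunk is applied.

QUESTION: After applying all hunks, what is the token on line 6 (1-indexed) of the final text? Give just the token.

Answer: uowwk

Derivation:
Hunk 1: at line 3 remove [omxb,efjw] add [mhghw,kibc,uowwk] -> 7 lines: lmoe gifu yaqre mhghw kibc uowwk pracx
Hunk 2: at line 4 remove [kibc] add [pwqw,xpo,kofsq] -> 9 lines: lmoe gifu yaqre mhghw pwqw xpo kofsq uowwk pracx
Hunk 3: at line 2 remove [mhghw,pwqw,xpo] add [gaw] -> 7 lines: lmoe gifu yaqre gaw kofsq uowwk pracx
Final line 6: uowwk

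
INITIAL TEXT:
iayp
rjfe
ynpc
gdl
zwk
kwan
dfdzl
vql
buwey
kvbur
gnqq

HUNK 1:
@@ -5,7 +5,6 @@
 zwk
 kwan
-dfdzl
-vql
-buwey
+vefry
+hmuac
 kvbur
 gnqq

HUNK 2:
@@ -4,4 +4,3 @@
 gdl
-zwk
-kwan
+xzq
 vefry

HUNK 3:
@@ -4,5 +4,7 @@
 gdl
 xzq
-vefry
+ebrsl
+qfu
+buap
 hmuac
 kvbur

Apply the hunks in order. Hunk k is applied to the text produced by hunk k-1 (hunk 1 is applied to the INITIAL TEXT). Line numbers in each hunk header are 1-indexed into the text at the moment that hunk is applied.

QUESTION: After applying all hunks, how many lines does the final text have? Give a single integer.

Hunk 1: at line 5 remove [dfdzl,vql,buwey] add [vefry,hmuac] -> 10 lines: iayp rjfe ynpc gdl zwk kwan vefry hmuac kvbur gnqq
Hunk 2: at line 4 remove [zwk,kwan] add [xzq] -> 9 lines: iayp rjfe ynpc gdl xzq vefry hmuac kvbur gnqq
Hunk 3: at line 4 remove [vefry] add [ebrsl,qfu,buap] -> 11 lines: iayp rjfe ynpc gdl xzq ebrsl qfu buap hmuac kvbur gnqq
Final line count: 11

Answer: 11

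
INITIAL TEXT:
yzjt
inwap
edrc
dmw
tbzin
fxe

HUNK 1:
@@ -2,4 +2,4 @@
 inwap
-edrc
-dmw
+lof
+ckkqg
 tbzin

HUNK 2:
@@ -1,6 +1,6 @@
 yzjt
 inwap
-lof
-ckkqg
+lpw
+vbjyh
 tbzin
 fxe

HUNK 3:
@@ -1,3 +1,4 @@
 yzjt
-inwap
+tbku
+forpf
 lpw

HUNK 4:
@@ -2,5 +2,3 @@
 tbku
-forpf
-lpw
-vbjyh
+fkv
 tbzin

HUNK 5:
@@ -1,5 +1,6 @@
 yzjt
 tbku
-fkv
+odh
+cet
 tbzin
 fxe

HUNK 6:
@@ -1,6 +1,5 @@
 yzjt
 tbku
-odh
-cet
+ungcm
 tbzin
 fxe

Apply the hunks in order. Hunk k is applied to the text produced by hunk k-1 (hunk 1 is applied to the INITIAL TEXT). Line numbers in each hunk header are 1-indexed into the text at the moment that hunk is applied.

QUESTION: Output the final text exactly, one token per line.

Answer: yzjt
tbku
ungcm
tbzin
fxe

Derivation:
Hunk 1: at line 2 remove [edrc,dmw] add [lof,ckkqg] -> 6 lines: yzjt inwap lof ckkqg tbzin fxe
Hunk 2: at line 1 remove [lof,ckkqg] add [lpw,vbjyh] -> 6 lines: yzjt inwap lpw vbjyh tbzin fxe
Hunk 3: at line 1 remove [inwap] add [tbku,forpf] -> 7 lines: yzjt tbku forpf lpw vbjyh tbzin fxe
Hunk 4: at line 2 remove [forpf,lpw,vbjyh] add [fkv] -> 5 lines: yzjt tbku fkv tbzin fxe
Hunk 5: at line 1 remove [fkv] add [odh,cet] -> 6 lines: yzjt tbku odh cet tbzin fxe
Hunk 6: at line 1 remove [odh,cet] add [ungcm] -> 5 lines: yzjt tbku ungcm tbzin fxe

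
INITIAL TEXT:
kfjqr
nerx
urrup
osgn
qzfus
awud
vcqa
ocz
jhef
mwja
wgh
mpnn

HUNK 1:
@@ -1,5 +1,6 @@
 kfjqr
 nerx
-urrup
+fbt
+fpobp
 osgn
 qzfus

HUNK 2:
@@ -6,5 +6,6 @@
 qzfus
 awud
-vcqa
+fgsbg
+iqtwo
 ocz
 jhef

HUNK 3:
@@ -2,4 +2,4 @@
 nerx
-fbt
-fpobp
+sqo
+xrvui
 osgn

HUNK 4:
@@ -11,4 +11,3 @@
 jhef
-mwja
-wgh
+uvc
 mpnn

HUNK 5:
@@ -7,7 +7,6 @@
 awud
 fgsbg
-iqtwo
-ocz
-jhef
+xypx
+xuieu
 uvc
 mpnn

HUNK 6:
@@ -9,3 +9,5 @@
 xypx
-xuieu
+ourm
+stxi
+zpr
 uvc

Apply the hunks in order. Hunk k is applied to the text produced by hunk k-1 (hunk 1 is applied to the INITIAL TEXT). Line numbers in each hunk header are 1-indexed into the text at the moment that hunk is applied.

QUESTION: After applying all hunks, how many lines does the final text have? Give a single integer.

Hunk 1: at line 1 remove [urrup] add [fbt,fpobp] -> 13 lines: kfjqr nerx fbt fpobp osgn qzfus awud vcqa ocz jhef mwja wgh mpnn
Hunk 2: at line 6 remove [vcqa] add [fgsbg,iqtwo] -> 14 lines: kfjqr nerx fbt fpobp osgn qzfus awud fgsbg iqtwo ocz jhef mwja wgh mpnn
Hunk 3: at line 2 remove [fbt,fpobp] add [sqo,xrvui] -> 14 lines: kfjqr nerx sqo xrvui osgn qzfus awud fgsbg iqtwo ocz jhef mwja wgh mpnn
Hunk 4: at line 11 remove [mwja,wgh] add [uvc] -> 13 lines: kfjqr nerx sqo xrvui osgn qzfus awud fgsbg iqtwo ocz jhef uvc mpnn
Hunk 5: at line 7 remove [iqtwo,ocz,jhef] add [xypx,xuieu] -> 12 lines: kfjqr nerx sqo xrvui osgn qzfus awud fgsbg xypx xuieu uvc mpnn
Hunk 6: at line 9 remove [xuieu] add [ourm,stxi,zpr] -> 14 lines: kfjqr nerx sqo xrvui osgn qzfus awud fgsbg xypx ourm stxi zpr uvc mpnn
Final line count: 14

Answer: 14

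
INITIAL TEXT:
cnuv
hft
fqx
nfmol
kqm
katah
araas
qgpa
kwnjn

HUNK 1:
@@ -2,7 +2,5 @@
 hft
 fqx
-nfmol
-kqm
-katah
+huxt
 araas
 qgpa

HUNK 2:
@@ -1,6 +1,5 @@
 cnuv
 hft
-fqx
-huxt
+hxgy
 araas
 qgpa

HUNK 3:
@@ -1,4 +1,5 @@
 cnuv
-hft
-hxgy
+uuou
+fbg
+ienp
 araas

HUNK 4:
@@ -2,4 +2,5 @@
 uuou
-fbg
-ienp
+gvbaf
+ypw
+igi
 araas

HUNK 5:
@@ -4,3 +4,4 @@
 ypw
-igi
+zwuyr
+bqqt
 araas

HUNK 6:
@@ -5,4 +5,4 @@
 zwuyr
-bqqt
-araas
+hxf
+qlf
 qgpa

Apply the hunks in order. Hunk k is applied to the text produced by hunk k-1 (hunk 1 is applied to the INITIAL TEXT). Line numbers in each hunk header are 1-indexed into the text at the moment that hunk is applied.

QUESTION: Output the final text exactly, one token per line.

Hunk 1: at line 2 remove [nfmol,kqm,katah] add [huxt] -> 7 lines: cnuv hft fqx huxt araas qgpa kwnjn
Hunk 2: at line 1 remove [fqx,huxt] add [hxgy] -> 6 lines: cnuv hft hxgy araas qgpa kwnjn
Hunk 3: at line 1 remove [hft,hxgy] add [uuou,fbg,ienp] -> 7 lines: cnuv uuou fbg ienp araas qgpa kwnjn
Hunk 4: at line 2 remove [fbg,ienp] add [gvbaf,ypw,igi] -> 8 lines: cnuv uuou gvbaf ypw igi araas qgpa kwnjn
Hunk 5: at line 4 remove [igi] add [zwuyr,bqqt] -> 9 lines: cnuv uuou gvbaf ypw zwuyr bqqt araas qgpa kwnjn
Hunk 6: at line 5 remove [bqqt,araas] add [hxf,qlf] -> 9 lines: cnuv uuou gvbaf ypw zwuyr hxf qlf qgpa kwnjn

Answer: cnuv
uuou
gvbaf
ypw
zwuyr
hxf
qlf
qgpa
kwnjn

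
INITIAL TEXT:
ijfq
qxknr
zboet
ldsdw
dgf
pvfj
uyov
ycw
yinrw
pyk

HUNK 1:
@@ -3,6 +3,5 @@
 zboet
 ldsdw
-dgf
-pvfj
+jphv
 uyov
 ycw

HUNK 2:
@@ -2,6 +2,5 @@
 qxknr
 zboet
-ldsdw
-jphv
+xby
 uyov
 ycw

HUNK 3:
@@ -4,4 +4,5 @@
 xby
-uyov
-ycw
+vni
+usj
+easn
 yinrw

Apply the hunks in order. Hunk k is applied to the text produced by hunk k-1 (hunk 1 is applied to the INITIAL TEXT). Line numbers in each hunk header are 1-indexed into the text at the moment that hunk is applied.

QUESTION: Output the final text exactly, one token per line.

Hunk 1: at line 3 remove [dgf,pvfj] add [jphv] -> 9 lines: ijfq qxknr zboet ldsdw jphv uyov ycw yinrw pyk
Hunk 2: at line 2 remove [ldsdw,jphv] add [xby] -> 8 lines: ijfq qxknr zboet xby uyov ycw yinrw pyk
Hunk 3: at line 4 remove [uyov,ycw] add [vni,usj,easn] -> 9 lines: ijfq qxknr zboet xby vni usj easn yinrw pyk

Answer: ijfq
qxknr
zboet
xby
vni
usj
easn
yinrw
pyk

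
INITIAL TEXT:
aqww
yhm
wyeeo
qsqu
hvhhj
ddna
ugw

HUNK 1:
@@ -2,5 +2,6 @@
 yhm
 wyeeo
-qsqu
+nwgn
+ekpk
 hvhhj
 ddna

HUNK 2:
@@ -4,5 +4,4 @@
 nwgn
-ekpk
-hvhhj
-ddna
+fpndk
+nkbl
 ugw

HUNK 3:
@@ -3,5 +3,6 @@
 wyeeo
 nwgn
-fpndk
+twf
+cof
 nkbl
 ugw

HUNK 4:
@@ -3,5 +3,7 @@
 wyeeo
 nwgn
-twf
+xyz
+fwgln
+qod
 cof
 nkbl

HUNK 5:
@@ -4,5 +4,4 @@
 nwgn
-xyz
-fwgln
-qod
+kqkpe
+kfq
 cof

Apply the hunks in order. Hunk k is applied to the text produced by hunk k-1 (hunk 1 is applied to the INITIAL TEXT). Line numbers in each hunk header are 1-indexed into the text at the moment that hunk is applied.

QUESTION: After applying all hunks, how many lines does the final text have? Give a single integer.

Answer: 9

Derivation:
Hunk 1: at line 2 remove [qsqu] add [nwgn,ekpk] -> 8 lines: aqww yhm wyeeo nwgn ekpk hvhhj ddna ugw
Hunk 2: at line 4 remove [ekpk,hvhhj,ddna] add [fpndk,nkbl] -> 7 lines: aqww yhm wyeeo nwgn fpndk nkbl ugw
Hunk 3: at line 3 remove [fpndk] add [twf,cof] -> 8 lines: aqww yhm wyeeo nwgn twf cof nkbl ugw
Hunk 4: at line 3 remove [twf] add [xyz,fwgln,qod] -> 10 lines: aqww yhm wyeeo nwgn xyz fwgln qod cof nkbl ugw
Hunk 5: at line 4 remove [xyz,fwgln,qod] add [kqkpe,kfq] -> 9 lines: aqww yhm wyeeo nwgn kqkpe kfq cof nkbl ugw
Final line count: 9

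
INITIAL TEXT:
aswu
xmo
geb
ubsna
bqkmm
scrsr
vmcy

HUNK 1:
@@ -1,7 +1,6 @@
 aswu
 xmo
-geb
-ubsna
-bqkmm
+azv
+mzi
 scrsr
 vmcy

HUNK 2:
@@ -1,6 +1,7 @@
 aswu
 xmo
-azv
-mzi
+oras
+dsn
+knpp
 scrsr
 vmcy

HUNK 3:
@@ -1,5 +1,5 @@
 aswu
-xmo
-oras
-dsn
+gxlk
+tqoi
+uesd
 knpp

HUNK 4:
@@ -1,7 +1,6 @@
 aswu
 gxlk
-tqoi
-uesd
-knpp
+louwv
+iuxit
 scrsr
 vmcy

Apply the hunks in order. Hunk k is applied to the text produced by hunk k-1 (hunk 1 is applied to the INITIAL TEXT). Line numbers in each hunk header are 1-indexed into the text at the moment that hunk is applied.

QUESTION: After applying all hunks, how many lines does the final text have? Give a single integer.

Hunk 1: at line 1 remove [geb,ubsna,bqkmm] add [azv,mzi] -> 6 lines: aswu xmo azv mzi scrsr vmcy
Hunk 2: at line 1 remove [azv,mzi] add [oras,dsn,knpp] -> 7 lines: aswu xmo oras dsn knpp scrsr vmcy
Hunk 3: at line 1 remove [xmo,oras,dsn] add [gxlk,tqoi,uesd] -> 7 lines: aswu gxlk tqoi uesd knpp scrsr vmcy
Hunk 4: at line 1 remove [tqoi,uesd,knpp] add [louwv,iuxit] -> 6 lines: aswu gxlk louwv iuxit scrsr vmcy
Final line count: 6

Answer: 6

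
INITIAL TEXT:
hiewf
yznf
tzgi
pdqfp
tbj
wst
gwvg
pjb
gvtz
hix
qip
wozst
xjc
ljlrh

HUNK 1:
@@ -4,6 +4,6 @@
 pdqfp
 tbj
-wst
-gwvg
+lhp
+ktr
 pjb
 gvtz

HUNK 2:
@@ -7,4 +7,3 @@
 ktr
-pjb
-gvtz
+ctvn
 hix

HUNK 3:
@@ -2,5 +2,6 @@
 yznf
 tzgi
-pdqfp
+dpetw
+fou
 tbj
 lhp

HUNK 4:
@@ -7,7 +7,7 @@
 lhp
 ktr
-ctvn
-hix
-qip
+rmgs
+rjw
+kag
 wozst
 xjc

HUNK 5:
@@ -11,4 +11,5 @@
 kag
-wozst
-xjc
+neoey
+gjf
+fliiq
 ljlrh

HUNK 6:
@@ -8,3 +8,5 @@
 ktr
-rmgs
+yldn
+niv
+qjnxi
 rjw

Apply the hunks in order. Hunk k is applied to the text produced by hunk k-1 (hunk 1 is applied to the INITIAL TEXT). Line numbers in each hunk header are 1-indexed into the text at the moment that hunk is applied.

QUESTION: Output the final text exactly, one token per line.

Hunk 1: at line 4 remove [wst,gwvg] add [lhp,ktr] -> 14 lines: hiewf yznf tzgi pdqfp tbj lhp ktr pjb gvtz hix qip wozst xjc ljlrh
Hunk 2: at line 7 remove [pjb,gvtz] add [ctvn] -> 13 lines: hiewf yznf tzgi pdqfp tbj lhp ktr ctvn hix qip wozst xjc ljlrh
Hunk 3: at line 2 remove [pdqfp] add [dpetw,fou] -> 14 lines: hiewf yznf tzgi dpetw fou tbj lhp ktr ctvn hix qip wozst xjc ljlrh
Hunk 4: at line 7 remove [ctvn,hix,qip] add [rmgs,rjw,kag] -> 14 lines: hiewf yznf tzgi dpetw fou tbj lhp ktr rmgs rjw kag wozst xjc ljlrh
Hunk 5: at line 11 remove [wozst,xjc] add [neoey,gjf,fliiq] -> 15 lines: hiewf yznf tzgi dpetw fou tbj lhp ktr rmgs rjw kag neoey gjf fliiq ljlrh
Hunk 6: at line 8 remove [rmgs] add [yldn,niv,qjnxi] -> 17 lines: hiewf yznf tzgi dpetw fou tbj lhp ktr yldn niv qjnxi rjw kag neoey gjf fliiq ljlrh

Answer: hiewf
yznf
tzgi
dpetw
fou
tbj
lhp
ktr
yldn
niv
qjnxi
rjw
kag
neoey
gjf
fliiq
ljlrh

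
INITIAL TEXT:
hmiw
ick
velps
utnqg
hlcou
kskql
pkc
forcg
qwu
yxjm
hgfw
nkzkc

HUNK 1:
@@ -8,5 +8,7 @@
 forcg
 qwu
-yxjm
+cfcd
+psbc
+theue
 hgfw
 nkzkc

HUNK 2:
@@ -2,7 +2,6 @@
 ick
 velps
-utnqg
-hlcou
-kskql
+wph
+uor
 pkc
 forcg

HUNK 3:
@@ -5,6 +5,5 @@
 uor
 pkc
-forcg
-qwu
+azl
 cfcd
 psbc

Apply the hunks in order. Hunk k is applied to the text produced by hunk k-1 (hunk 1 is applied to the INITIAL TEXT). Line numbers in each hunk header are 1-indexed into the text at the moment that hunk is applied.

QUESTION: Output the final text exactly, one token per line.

Hunk 1: at line 8 remove [yxjm] add [cfcd,psbc,theue] -> 14 lines: hmiw ick velps utnqg hlcou kskql pkc forcg qwu cfcd psbc theue hgfw nkzkc
Hunk 2: at line 2 remove [utnqg,hlcou,kskql] add [wph,uor] -> 13 lines: hmiw ick velps wph uor pkc forcg qwu cfcd psbc theue hgfw nkzkc
Hunk 3: at line 5 remove [forcg,qwu] add [azl] -> 12 lines: hmiw ick velps wph uor pkc azl cfcd psbc theue hgfw nkzkc

Answer: hmiw
ick
velps
wph
uor
pkc
azl
cfcd
psbc
theue
hgfw
nkzkc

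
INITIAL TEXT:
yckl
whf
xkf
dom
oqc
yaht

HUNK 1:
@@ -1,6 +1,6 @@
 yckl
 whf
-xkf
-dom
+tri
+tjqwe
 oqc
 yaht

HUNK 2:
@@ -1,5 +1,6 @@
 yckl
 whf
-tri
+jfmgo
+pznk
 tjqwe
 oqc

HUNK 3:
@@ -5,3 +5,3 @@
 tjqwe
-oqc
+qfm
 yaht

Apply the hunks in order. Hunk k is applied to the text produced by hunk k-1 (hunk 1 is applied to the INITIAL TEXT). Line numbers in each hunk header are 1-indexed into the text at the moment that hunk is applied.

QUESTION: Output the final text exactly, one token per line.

Answer: yckl
whf
jfmgo
pznk
tjqwe
qfm
yaht

Derivation:
Hunk 1: at line 1 remove [xkf,dom] add [tri,tjqwe] -> 6 lines: yckl whf tri tjqwe oqc yaht
Hunk 2: at line 1 remove [tri] add [jfmgo,pznk] -> 7 lines: yckl whf jfmgo pznk tjqwe oqc yaht
Hunk 3: at line 5 remove [oqc] add [qfm] -> 7 lines: yckl whf jfmgo pznk tjqwe qfm yaht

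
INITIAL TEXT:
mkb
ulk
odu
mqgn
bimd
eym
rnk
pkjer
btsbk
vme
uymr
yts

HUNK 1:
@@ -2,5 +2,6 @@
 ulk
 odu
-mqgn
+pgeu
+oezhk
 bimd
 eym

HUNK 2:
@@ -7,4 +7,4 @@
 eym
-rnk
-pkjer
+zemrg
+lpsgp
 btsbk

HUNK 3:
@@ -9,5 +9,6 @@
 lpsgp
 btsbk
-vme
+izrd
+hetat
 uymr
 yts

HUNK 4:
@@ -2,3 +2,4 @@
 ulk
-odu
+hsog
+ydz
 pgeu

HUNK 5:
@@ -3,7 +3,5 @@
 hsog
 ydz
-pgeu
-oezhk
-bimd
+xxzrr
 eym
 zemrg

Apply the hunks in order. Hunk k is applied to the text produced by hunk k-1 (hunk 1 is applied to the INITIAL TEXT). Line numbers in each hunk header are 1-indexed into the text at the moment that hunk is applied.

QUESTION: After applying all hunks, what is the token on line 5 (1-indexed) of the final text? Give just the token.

Hunk 1: at line 2 remove [mqgn] add [pgeu,oezhk] -> 13 lines: mkb ulk odu pgeu oezhk bimd eym rnk pkjer btsbk vme uymr yts
Hunk 2: at line 7 remove [rnk,pkjer] add [zemrg,lpsgp] -> 13 lines: mkb ulk odu pgeu oezhk bimd eym zemrg lpsgp btsbk vme uymr yts
Hunk 3: at line 9 remove [vme] add [izrd,hetat] -> 14 lines: mkb ulk odu pgeu oezhk bimd eym zemrg lpsgp btsbk izrd hetat uymr yts
Hunk 4: at line 2 remove [odu] add [hsog,ydz] -> 15 lines: mkb ulk hsog ydz pgeu oezhk bimd eym zemrg lpsgp btsbk izrd hetat uymr yts
Hunk 5: at line 3 remove [pgeu,oezhk,bimd] add [xxzrr] -> 13 lines: mkb ulk hsog ydz xxzrr eym zemrg lpsgp btsbk izrd hetat uymr yts
Final line 5: xxzrr

Answer: xxzrr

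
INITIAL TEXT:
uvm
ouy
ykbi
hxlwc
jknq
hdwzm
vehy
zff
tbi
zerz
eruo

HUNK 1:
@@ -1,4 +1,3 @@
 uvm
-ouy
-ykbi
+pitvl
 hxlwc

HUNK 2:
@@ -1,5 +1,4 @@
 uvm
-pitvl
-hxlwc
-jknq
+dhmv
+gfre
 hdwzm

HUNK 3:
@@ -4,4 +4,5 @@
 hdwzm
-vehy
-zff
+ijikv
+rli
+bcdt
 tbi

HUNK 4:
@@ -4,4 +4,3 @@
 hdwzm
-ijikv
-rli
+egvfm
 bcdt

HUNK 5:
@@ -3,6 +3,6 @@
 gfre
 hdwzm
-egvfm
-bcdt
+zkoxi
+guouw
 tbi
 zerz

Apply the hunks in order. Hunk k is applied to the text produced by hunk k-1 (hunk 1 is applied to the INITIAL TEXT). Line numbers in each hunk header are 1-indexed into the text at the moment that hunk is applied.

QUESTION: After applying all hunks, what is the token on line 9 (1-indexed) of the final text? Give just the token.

Answer: eruo

Derivation:
Hunk 1: at line 1 remove [ouy,ykbi] add [pitvl] -> 10 lines: uvm pitvl hxlwc jknq hdwzm vehy zff tbi zerz eruo
Hunk 2: at line 1 remove [pitvl,hxlwc,jknq] add [dhmv,gfre] -> 9 lines: uvm dhmv gfre hdwzm vehy zff tbi zerz eruo
Hunk 3: at line 4 remove [vehy,zff] add [ijikv,rli,bcdt] -> 10 lines: uvm dhmv gfre hdwzm ijikv rli bcdt tbi zerz eruo
Hunk 4: at line 4 remove [ijikv,rli] add [egvfm] -> 9 lines: uvm dhmv gfre hdwzm egvfm bcdt tbi zerz eruo
Hunk 5: at line 3 remove [egvfm,bcdt] add [zkoxi,guouw] -> 9 lines: uvm dhmv gfre hdwzm zkoxi guouw tbi zerz eruo
Final line 9: eruo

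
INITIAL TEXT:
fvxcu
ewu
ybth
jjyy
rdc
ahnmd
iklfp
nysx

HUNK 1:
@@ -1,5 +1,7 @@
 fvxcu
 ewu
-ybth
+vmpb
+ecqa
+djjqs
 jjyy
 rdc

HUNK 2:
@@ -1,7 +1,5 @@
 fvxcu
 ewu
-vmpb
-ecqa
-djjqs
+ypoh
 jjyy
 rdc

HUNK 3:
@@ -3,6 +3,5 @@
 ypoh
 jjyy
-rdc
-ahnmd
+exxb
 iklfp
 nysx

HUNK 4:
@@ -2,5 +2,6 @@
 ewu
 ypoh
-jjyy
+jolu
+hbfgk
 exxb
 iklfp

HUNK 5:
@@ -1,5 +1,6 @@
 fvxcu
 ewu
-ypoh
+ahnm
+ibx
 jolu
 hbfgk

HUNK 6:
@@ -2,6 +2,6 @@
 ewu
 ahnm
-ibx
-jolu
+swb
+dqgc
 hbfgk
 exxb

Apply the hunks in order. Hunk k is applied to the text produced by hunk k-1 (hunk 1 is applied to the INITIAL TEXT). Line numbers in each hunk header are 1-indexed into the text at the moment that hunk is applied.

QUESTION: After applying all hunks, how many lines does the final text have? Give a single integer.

Answer: 9

Derivation:
Hunk 1: at line 1 remove [ybth] add [vmpb,ecqa,djjqs] -> 10 lines: fvxcu ewu vmpb ecqa djjqs jjyy rdc ahnmd iklfp nysx
Hunk 2: at line 1 remove [vmpb,ecqa,djjqs] add [ypoh] -> 8 lines: fvxcu ewu ypoh jjyy rdc ahnmd iklfp nysx
Hunk 3: at line 3 remove [rdc,ahnmd] add [exxb] -> 7 lines: fvxcu ewu ypoh jjyy exxb iklfp nysx
Hunk 4: at line 2 remove [jjyy] add [jolu,hbfgk] -> 8 lines: fvxcu ewu ypoh jolu hbfgk exxb iklfp nysx
Hunk 5: at line 1 remove [ypoh] add [ahnm,ibx] -> 9 lines: fvxcu ewu ahnm ibx jolu hbfgk exxb iklfp nysx
Hunk 6: at line 2 remove [ibx,jolu] add [swb,dqgc] -> 9 lines: fvxcu ewu ahnm swb dqgc hbfgk exxb iklfp nysx
Final line count: 9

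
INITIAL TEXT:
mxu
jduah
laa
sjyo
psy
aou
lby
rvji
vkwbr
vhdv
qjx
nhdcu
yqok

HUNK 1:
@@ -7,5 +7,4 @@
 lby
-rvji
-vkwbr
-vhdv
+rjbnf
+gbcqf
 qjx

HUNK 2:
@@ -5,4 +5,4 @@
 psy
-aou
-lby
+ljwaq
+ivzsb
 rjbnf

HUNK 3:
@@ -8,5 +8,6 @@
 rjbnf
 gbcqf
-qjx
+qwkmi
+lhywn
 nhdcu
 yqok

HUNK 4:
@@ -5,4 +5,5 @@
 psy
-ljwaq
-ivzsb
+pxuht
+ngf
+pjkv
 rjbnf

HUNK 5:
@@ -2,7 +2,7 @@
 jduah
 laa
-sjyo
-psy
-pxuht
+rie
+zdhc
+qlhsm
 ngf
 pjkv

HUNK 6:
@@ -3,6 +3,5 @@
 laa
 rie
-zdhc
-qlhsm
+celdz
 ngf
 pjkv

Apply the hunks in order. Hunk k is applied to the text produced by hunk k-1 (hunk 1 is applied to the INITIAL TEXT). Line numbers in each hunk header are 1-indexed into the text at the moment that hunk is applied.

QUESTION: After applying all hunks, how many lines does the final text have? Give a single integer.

Answer: 13

Derivation:
Hunk 1: at line 7 remove [rvji,vkwbr,vhdv] add [rjbnf,gbcqf] -> 12 lines: mxu jduah laa sjyo psy aou lby rjbnf gbcqf qjx nhdcu yqok
Hunk 2: at line 5 remove [aou,lby] add [ljwaq,ivzsb] -> 12 lines: mxu jduah laa sjyo psy ljwaq ivzsb rjbnf gbcqf qjx nhdcu yqok
Hunk 3: at line 8 remove [qjx] add [qwkmi,lhywn] -> 13 lines: mxu jduah laa sjyo psy ljwaq ivzsb rjbnf gbcqf qwkmi lhywn nhdcu yqok
Hunk 4: at line 5 remove [ljwaq,ivzsb] add [pxuht,ngf,pjkv] -> 14 lines: mxu jduah laa sjyo psy pxuht ngf pjkv rjbnf gbcqf qwkmi lhywn nhdcu yqok
Hunk 5: at line 2 remove [sjyo,psy,pxuht] add [rie,zdhc,qlhsm] -> 14 lines: mxu jduah laa rie zdhc qlhsm ngf pjkv rjbnf gbcqf qwkmi lhywn nhdcu yqok
Hunk 6: at line 3 remove [zdhc,qlhsm] add [celdz] -> 13 lines: mxu jduah laa rie celdz ngf pjkv rjbnf gbcqf qwkmi lhywn nhdcu yqok
Final line count: 13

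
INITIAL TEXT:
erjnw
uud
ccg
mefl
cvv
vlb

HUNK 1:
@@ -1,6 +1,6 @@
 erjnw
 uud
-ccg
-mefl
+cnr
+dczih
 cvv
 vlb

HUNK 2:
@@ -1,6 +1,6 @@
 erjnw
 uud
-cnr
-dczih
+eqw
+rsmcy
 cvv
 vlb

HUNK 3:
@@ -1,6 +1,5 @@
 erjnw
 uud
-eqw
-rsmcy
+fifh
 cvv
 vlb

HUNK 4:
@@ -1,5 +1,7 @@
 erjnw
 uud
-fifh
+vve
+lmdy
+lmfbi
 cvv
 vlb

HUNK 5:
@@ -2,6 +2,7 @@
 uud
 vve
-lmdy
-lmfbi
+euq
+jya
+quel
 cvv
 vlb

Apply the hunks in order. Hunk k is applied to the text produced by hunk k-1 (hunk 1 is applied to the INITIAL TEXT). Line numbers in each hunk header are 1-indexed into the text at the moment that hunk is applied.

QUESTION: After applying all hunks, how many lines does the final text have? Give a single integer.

Hunk 1: at line 1 remove [ccg,mefl] add [cnr,dczih] -> 6 lines: erjnw uud cnr dczih cvv vlb
Hunk 2: at line 1 remove [cnr,dczih] add [eqw,rsmcy] -> 6 lines: erjnw uud eqw rsmcy cvv vlb
Hunk 3: at line 1 remove [eqw,rsmcy] add [fifh] -> 5 lines: erjnw uud fifh cvv vlb
Hunk 4: at line 1 remove [fifh] add [vve,lmdy,lmfbi] -> 7 lines: erjnw uud vve lmdy lmfbi cvv vlb
Hunk 5: at line 2 remove [lmdy,lmfbi] add [euq,jya,quel] -> 8 lines: erjnw uud vve euq jya quel cvv vlb
Final line count: 8

Answer: 8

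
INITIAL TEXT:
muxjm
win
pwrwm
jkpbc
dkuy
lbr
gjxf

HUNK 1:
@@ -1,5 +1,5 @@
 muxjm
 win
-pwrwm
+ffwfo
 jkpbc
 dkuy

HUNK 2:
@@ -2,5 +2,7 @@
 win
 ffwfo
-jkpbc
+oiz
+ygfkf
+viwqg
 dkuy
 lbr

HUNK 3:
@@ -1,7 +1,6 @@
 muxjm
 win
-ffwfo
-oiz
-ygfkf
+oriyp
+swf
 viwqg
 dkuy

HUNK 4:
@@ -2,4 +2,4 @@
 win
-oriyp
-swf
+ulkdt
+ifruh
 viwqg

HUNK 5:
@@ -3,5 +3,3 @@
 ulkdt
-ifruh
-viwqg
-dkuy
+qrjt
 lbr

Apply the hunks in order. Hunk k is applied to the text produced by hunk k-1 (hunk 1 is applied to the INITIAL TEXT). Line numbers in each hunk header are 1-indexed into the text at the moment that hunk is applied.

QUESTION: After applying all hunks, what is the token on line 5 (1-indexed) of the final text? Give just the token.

Hunk 1: at line 1 remove [pwrwm] add [ffwfo] -> 7 lines: muxjm win ffwfo jkpbc dkuy lbr gjxf
Hunk 2: at line 2 remove [jkpbc] add [oiz,ygfkf,viwqg] -> 9 lines: muxjm win ffwfo oiz ygfkf viwqg dkuy lbr gjxf
Hunk 3: at line 1 remove [ffwfo,oiz,ygfkf] add [oriyp,swf] -> 8 lines: muxjm win oriyp swf viwqg dkuy lbr gjxf
Hunk 4: at line 2 remove [oriyp,swf] add [ulkdt,ifruh] -> 8 lines: muxjm win ulkdt ifruh viwqg dkuy lbr gjxf
Hunk 5: at line 3 remove [ifruh,viwqg,dkuy] add [qrjt] -> 6 lines: muxjm win ulkdt qrjt lbr gjxf
Final line 5: lbr

Answer: lbr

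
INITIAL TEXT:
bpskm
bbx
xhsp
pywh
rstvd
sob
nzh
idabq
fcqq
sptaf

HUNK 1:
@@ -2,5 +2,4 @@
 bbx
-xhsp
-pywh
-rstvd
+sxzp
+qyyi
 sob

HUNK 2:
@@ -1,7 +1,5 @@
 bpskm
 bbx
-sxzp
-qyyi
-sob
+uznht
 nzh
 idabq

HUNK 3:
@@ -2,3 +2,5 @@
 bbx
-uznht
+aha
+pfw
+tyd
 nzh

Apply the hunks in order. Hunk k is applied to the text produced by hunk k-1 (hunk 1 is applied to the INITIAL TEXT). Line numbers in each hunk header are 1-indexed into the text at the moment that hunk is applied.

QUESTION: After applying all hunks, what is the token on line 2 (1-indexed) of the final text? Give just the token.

Answer: bbx

Derivation:
Hunk 1: at line 2 remove [xhsp,pywh,rstvd] add [sxzp,qyyi] -> 9 lines: bpskm bbx sxzp qyyi sob nzh idabq fcqq sptaf
Hunk 2: at line 1 remove [sxzp,qyyi,sob] add [uznht] -> 7 lines: bpskm bbx uznht nzh idabq fcqq sptaf
Hunk 3: at line 2 remove [uznht] add [aha,pfw,tyd] -> 9 lines: bpskm bbx aha pfw tyd nzh idabq fcqq sptaf
Final line 2: bbx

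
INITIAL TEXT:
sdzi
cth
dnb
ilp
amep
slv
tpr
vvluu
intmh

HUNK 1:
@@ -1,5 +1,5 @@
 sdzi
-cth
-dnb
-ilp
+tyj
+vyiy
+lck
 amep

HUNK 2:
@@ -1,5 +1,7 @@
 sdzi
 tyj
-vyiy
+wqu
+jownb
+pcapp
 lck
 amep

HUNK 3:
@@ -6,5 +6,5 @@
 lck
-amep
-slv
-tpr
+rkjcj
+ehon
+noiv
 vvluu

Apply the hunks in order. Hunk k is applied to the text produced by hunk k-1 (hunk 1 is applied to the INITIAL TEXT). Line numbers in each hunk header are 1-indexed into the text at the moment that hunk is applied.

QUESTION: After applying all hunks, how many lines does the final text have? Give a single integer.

Answer: 11

Derivation:
Hunk 1: at line 1 remove [cth,dnb,ilp] add [tyj,vyiy,lck] -> 9 lines: sdzi tyj vyiy lck amep slv tpr vvluu intmh
Hunk 2: at line 1 remove [vyiy] add [wqu,jownb,pcapp] -> 11 lines: sdzi tyj wqu jownb pcapp lck amep slv tpr vvluu intmh
Hunk 3: at line 6 remove [amep,slv,tpr] add [rkjcj,ehon,noiv] -> 11 lines: sdzi tyj wqu jownb pcapp lck rkjcj ehon noiv vvluu intmh
Final line count: 11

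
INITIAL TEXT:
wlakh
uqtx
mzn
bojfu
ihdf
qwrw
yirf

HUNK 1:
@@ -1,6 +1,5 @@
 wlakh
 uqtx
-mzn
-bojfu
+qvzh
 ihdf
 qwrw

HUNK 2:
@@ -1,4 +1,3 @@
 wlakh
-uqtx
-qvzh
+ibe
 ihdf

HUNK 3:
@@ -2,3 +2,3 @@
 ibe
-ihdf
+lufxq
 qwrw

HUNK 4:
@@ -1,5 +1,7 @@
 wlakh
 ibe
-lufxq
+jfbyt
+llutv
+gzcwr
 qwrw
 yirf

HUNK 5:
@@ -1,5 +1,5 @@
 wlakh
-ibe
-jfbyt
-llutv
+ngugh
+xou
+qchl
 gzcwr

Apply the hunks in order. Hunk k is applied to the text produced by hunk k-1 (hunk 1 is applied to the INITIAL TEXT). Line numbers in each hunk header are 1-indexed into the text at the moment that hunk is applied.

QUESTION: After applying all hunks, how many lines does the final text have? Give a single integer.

Answer: 7

Derivation:
Hunk 1: at line 1 remove [mzn,bojfu] add [qvzh] -> 6 lines: wlakh uqtx qvzh ihdf qwrw yirf
Hunk 2: at line 1 remove [uqtx,qvzh] add [ibe] -> 5 lines: wlakh ibe ihdf qwrw yirf
Hunk 3: at line 2 remove [ihdf] add [lufxq] -> 5 lines: wlakh ibe lufxq qwrw yirf
Hunk 4: at line 1 remove [lufxq] add [jfbyt,llutv,gzcwr] -> 7 lines: wlakh ibe jfbyt llutv gzcwr qwrw yirf
Hunk 5: at line 1 remove [ibe,jfbyt,llutv] add [ngugh,xou,qchl] -> 7 lines: wlakh ngugh xou qchl gzcwr qwrw yirf
Final line count: 7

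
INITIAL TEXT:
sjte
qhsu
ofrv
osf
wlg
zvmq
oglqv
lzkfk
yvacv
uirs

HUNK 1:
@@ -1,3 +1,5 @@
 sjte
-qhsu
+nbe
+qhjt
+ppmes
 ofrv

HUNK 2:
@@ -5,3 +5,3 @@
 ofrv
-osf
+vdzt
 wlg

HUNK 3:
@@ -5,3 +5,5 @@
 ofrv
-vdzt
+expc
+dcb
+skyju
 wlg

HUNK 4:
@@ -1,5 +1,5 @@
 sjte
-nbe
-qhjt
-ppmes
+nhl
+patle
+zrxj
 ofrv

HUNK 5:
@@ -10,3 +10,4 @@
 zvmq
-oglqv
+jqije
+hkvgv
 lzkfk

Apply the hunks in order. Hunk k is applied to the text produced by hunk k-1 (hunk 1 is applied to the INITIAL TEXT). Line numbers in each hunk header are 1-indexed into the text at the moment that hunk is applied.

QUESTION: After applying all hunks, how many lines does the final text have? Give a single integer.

Answer: 15

Derivation:
Hunk 1: at line 1 remove [qhsu] add [nbe,qhjt,ppmes] -> 12 lines: sjte nbe qhjt ppmes ofrv osf wlg zvmq oglqv lzkfk yvacv uirs
Hunk 2: at line 5 remove [osf] add [vdzt] -> 12 lines: sjte nbe qhjt ppmes ofrv vdzt wlg zvmq oglqv lzkfk yvacv uirs
Hunk 3: at line 5 remove [vdzt] add [expc,dcb,skyju] -> 14 lines: sjte nbe qhjt ppmes ofrv expc dcb skyju wlg zvmq oglqv lzkfk yvacv uirs
Hunk 4: at line 1 remove [nbe,qhjt,ppmes] add [nhl,patle,zrxj] -> 14 lines: sjte nhl patle zrxj ofrv expc dcb skyju wlg zvmq oglqv lzkfk yvacv uirs
Hunk 5: at line 10 remove [oglqv] add [jqije,hkvgv] -> 15 lines: sjte nhl patle zrxj ofrv expc dcb skyju wlg zvmq jqije hkvgv lzkfk yvacv uirs
Final line count: 15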